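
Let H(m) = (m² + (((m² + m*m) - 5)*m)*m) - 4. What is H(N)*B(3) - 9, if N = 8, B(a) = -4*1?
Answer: -31737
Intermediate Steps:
B(a) = -4
H(m) = -4 + m² + m²*(-5 + 2*m²) (H(m) = (m² + (((m² + m²) - 5)*m)*m) - 4 = (m² + ((2*m² - 5)*m)*m) - 4 = (m² + ((-5 + 2*m²)*m)*m) - 4 = (m² + (m*(-5 + 2*m²))*m) - 4 = (m² + m²*(-5 + 2*m²)) - 4 = -4 + m² + m²*(-5 + 2*m²))
H(N)*B(3) - 9 = (-4 - 4*8² + 2*8⁴)*(-4) - 9 = (-4 - 4*64 + 2*4096)*(-4) - 9 = (-4 - 256 + 8192)*(-4) - 9 = 7932*(-4) - 9 = -31728 - 9 = -31737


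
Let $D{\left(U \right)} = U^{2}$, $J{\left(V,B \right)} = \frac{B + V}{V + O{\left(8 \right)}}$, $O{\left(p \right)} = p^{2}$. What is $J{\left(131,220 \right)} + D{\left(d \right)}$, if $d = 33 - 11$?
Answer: $\frac{2429}{5} \approx 485.8$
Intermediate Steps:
$d = 22$ ($d = 33 - 11 = 22$)
$J{\left(V,B \right)} = \frac{B + V}{64 + V}$ ($J{\left(V,B \right)} = \frac{B + V}{V + 8^{2}} = \frac{B + V}{V + 64} = \frac{B + V}{64 + V}$)
$J{\left(131,220 \right)} + D{\left(d \right)} = \frac{220 + 131}{64 + 131} + 22^{2} = \frac{1}{195} \cdot 351 + 484 = \frac{9}{5} + 484 = \frac{2429}{5}$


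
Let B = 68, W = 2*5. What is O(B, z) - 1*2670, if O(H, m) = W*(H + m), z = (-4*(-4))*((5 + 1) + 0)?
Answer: -1030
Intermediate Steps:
W = 10
z = 96 (z = 16*(6 + 0) = 16*6 = 96)
O(H, m) = 10*H + 10*m (O(H, m) = 10*(H + m) = 10*H + 10*m)
O(B, z) - 1*2670 = (10*68 + 10*96) - 1*2670 = (680 + 960) - 2670 = 1640 - 2670 = -1030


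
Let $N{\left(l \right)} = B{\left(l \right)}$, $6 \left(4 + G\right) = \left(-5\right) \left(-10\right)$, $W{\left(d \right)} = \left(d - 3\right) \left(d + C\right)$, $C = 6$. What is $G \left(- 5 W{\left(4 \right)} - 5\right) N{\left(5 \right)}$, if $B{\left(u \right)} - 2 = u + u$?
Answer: $-2860$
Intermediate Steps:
$W{\left(d \right)} = \left(-3 + d\right) \left(6 + d\right)$ ($W{\left(d \right)} = \left(d - 3\right) \left(d + 6\right) = \left(-3 + d\right) \left(6 + d\right)$)
$B{\left(u \right)} = 2 + 2 u$ ($B{\left(u \right)} = 2 + \left(u + u\right) = 2 + 2 u$)
$G = \frac{13}{3}$ ($G = -4 + \frac{\left(-5\right) \left(-10\right)}{6} = -4 + \frac{1}{6} \cdot 50 = -4 + \frac{25}{3} = \frac{13}{3} \approx 4.3333$)
$N{\left(l \right)} = 2 + 2 l$
$G \left(- 5 W{\left(4 \right)} - 5\right) N{\left(5 \right)} = \frac{13 \left(- 5 \left(-18 + 4^{2} + 3 \cdot 4\right) - 5\right)}{3} \left(2 + 2 \cdot 5\right) = \frac{13 \left(- 5 \left(-18 + 16 + 12\right) - 5\right)}{3} \left(2 + 10\right) = \frac{13 \left(\left(-5\right) 10 - 5\right)}{3} \cdot 12 = \frac{13 \left(-50 - 5\right)}{3} \cdot 12 = \frac{13}{3} \left(-55\right) 12 = \left(- \frac{715}{3}\right) 12 = -2860$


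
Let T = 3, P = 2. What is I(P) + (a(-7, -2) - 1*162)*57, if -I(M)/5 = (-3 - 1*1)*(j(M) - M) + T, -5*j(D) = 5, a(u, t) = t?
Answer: -9423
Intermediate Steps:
j(D) = -1 (j(D) = -⅕*5 = -1)
I(M) = -35 - 20*M (I(M) = -5*((-3 - 1*1)*(-1 - M) + 3) = -5*((-3 - 1)*(-1 - M) + 3) = -5*(-4*(-1 - M) + 3) = -5*((4 + 4*M) + 3) = -5*(7 + 4*M) = -35 - 20*M)
I(P) + (a(-7, -2) - 1*162)*57 = (-35 - 20*2) + (-2 - 1*162)*57 = (-35 - 40) + (-2 - 162)*57 = -75 - 164*57 = -75 - 9348 = -9423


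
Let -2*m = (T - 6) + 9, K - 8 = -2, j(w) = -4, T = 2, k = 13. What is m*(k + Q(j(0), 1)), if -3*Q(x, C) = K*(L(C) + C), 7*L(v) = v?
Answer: -375/14 ≈ -26.786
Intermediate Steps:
K = 6 (K = 8 - 2 = 6)
L(v) = v/7
Q(x, C) = -16*C/7 (Q(x, C) = -2*(C/7 + C) = -2*8*C/7 = -16*C/7)
m = -5/2 (m = -((2 - 6) + 9)/2 = -(-4 + 9)/2 = -1/2*5 = -5/2 ≈ -2.5000)
m*(k + Q(j(0), 1)) = -5*(13 - 16/7*1)/2 = -5*(13 - 16/7)/2 = -5/2*75/7 = -375/14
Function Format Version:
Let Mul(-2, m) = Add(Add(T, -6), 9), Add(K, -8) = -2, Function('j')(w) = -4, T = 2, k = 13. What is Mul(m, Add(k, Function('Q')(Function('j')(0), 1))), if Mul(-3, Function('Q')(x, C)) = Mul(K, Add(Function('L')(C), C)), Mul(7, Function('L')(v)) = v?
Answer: Rational(-375, 14) ≈ -26.786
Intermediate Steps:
K = 6 (K = Add(8, -2) = 6)
Function('L')(v) = Mul(Rational(1, 7), v)
Function('Q')(x, C) = Mul(Rational(-16, 7), C) (Function('Q')(x, C) = Mul(Rational(-1, 3), Mul(6, Add(Mul(Rational(1, 7), C), C))) = Mul(Rational(-1, 3), Mul(6, Mul(Rational(8, 7), C))) = Mul(Rational(-1, 3), Mul(Rational(48, 7), C)) = Mul(Rational(-16, 7), C))
m = Rational(-5, 2) (m = Mul(Rational(-1, 2), Add(Add(2, -6), 9)) = Mul(Rational(-1, 2), Add(-4, 9)) = Mul(Rational(-1, 2), 5) = Rational(-5, 2) ≈ -2.5000)
Mul(m, Add(k, Function('Q')(Function('j')(0), 1))) = Mul(Rational(-5, 2), Add(13, Mul(Rational(-16, 7), 1))) = Mul(Rational(-5, 2), Add(13, Rational(-16, 7))) = Mul(Rational(-5, 2), Rational(75, 7)) = Rational(-375, 14)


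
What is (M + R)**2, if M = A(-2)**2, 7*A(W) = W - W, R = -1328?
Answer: 1763584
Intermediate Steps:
A(W) = 0 (A(W) = (W - W)/7 = (1/7)*0 = 0)
M = 0 (M = 0**2 = 0)
(M + R)**2 = (0 - 1328)**2 = (-1328)**2 = 1763584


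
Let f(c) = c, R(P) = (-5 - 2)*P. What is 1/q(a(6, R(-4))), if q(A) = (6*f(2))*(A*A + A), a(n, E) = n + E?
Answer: 1/14280 ≈ 7.0028e-5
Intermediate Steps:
R(P) = -7*P
a(n, E) = E + n
q(A) = 12*A + 12*A**2 (q(A) = (6*2)*(A*A + A) = 12*(A**2 + A) = 12*(A + A**2) = 12*A + 12*A**2)
1/q(a(6, R(-4))) = 1/(12*(-7*(-4) + 6)*(1 + (-7*(-4) + 6))) = 1/(12*(28 + 6)*(1 + (28 + 6))) = 1/(12*34*(1 + 34)) = 1/(12*34*35) = 1/14280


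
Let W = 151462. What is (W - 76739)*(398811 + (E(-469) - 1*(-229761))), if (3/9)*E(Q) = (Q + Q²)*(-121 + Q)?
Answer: -28982979481764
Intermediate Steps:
E(Q) = 3*(-121 + Q)*(Q + Q²) (E(Q) = 3*((Q + Q²)*(-121 + Q)) = 3*((-121 + Q)*(Q + Q²)) = 3*(-121 + Q)*(Q + Q²))
(W - 76739)*(398811 + (E(-469) - 1*(-229761))) = (151462 - 76739)*(398811 + (3*(-469)*(-121 + (-469)² - 120*(-469)) - 1*(-229761))) = 74723*(398811 + (3*(-469)*(-121 + 219961 + 56280) + 229761)) = 74723*(398811 + (3*(-469)*276120 + 229761)) = 74723*(398811 + (-388500840 + 229761)) = 74723*(398811 - 388271079) = 74723*(-387872268) = -28982979481764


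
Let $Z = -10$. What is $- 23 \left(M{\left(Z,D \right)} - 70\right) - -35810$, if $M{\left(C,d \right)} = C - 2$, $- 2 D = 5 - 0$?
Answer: $37696$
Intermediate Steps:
$D = - \frac{5}{2}$ ($D = - \frac{5 - 0}{2} = - \frac{5 + 0}{2} = \left(- \frac{1}{2}\right) 5 = - \frac{5}{2} \approx -2.5$)
$M{\left(C,d \right)} = -2 + C$
$- 23 \left(M{\left(Z,D \right)} - 70\right) - -35810 = - 23 \left(\left(-2 - 10\right) - 70\right) - -35810 = - 23 \left(-12 - 70\right) + 35810 = \left(-23\right) \left(-82\right) + 35810 = 1886 + 35810 = 37696$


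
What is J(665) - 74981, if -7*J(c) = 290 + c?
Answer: -525822/7 ≈ -75117.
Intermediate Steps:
J(c) = -290/7 - c/7 (J(c) = -(290 + c)/7 = -290/7 - c/7)
J(665) - 74981 = (-290/7 - ⅐*665) - 74981 = (-290/7 - 95) - 74981 = -955/7 - 74981 = -525822/7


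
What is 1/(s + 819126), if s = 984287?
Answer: 1/1803413 ≈ 5.5450e-7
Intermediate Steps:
1/(s + 819126) = 1/(984287 + 819126) = 1/1803413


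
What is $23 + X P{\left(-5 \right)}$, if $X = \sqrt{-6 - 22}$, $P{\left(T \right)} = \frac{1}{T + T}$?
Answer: $23 - \frac{i \sqrt{7}}{5} \approx 23.0 - 0.52915 i$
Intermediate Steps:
$P{\left(T \right)} = \frac{1}{2 T}$
$X = 2 i \sqrt{7}$ ($X = \sqrt{-28} = 2 i \sqrt{7} \approx 5.2915 i$)
$23 + X P{\left(-5 \right)} = 23 + 2 i \sqrt{7} \frac{1}{2 \left(-5\right)} = 23 + 2 i \sqrt{7} \cdot \frac{1}{2} \left(- \frac{1}{5}\right) = 23 + 2 i \sqrt{7} \left(- \frac{1}{10}\right) = 23 - \frac{i \sqrt{7}}{5}$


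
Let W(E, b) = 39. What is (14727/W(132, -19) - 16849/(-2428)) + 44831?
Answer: 1427183773/31564 ≈ 45216.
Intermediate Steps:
(14727/W(132, -19) - 16849/(-2428)) + 44831 = (14727/39 - 16849/(-2428)) + 44831 = (14727*(1/39) - 16849*(-1/2428)) + 44831 = (4909/13 + 16849/2428) + 44831 = 12138089/31564 + 44831 = 1427183773/31564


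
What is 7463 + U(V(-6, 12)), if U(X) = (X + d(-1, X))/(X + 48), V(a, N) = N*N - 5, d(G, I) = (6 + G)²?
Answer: 1395745/187 ≈ 7463.9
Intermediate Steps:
V(a, N) = -5 + N² (V(a, N) = N² - 5 = -5 + N²)
U(X) = (25 + X)/(48 + X) (U(X) = (X + (6 - 1)²)/(X + 48) = (X + 5²)/(48 + X) = (X + 25)/(48 + X) = (25 + X)/(48 + X))
7463 + U(V(-6, 12)) = 7463 + (25 + (-5 + 12²))/(48 + (-5 + 12²)) = 7463 + (25 + (-5 + 144))/(48 + (-5 + 144)) = 7463 + (25 + 139)/(48 + 139) = 7463 + 164/187 = 1395745/187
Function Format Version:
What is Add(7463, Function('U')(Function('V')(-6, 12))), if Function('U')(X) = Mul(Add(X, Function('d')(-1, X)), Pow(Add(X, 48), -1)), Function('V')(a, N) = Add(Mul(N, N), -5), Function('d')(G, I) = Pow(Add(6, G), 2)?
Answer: Rational(1395745, 187) ≈ 7463.9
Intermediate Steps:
Function('V')(a, N) = Add(-5, Pow(N, 2)) (Function('V')(a, N) = Add(Pow(N, 2), -5) = Add(-5, Pow(N, 2)))
Function('U')(X) = Mul(Pow(Add(48, X), -1), Add(25, X)) (Function('U')(X) = Mul(Add(X, Pow(Add(6, -1), 2)), Pow(Add(X, 48), -1)) = Mul(Add(X, Pow(5, 2)), Pow(Add(48, X), -1)) = Mul(Add(X, 25), Pow(Add(48, X), -1)) = Mul(Add(25, X), Pow(Add(48, X), -1)) = Mul(Pow(Add(48, X), -1), Add(25, X)))
Add(7463, Function('U')(Function('V')(-6, 12))) = Add(7463, Mul(Pow(Add(48, Add(-5, Pow(12, 2))), -1), Add(25, Add(-5, Pow(12, 2))))) = Add(7463, Mul(Pow(Add(48, Add(-5, 144)), -1), Add(25, Add(-5, 144)))) = Add(7463, Mul(Pow(Add(48, 139), -1), Add(25, 139))) = Add(7463, Mul(Pow(187, -1), 164)) = Add(7463, Mul(Rational(1, 187), 164)) = Add(7463, Rational(164, 187)) = Rational(1395745, 187)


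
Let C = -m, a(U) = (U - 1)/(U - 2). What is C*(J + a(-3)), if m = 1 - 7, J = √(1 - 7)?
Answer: 24/5 + 6*I*√6 ≈ 4.8 + 14.697*I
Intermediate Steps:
J = I*√6 (J = √(-6) = I*√6 ≈ 2.4495*I)
m = -6
a(U) = (-1 + U)/(-2 + U)
C = 6 (C = -1*(-6) = 6)
C*(J + a(-3)) = 6*(I*√6 + (-1 - 3)/(-2 - 3)) = 6*(I*√6 - 4/(-5)) = 6*(I*√6 - ⅕*(-4)) = 6*(I*√6 + ⅘) = 6*(⅘ + I*√6) = 24/5 + 6*I*√6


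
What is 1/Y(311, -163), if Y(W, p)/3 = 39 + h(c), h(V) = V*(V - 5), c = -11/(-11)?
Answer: 1/105 ≈ 0.0095238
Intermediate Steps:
c = 1 (c = -11*(-1/11) = 1)
h(V) = V*(-5 + V)
Y(W, p) = 105 (Y(W, p) = 3*(39 + 1*(-5 + 1)) = 3*(39 + 1*(-4)) = 3*(39 - 4) = 3*35 = 105)
1/Y(311, -163) = 1/105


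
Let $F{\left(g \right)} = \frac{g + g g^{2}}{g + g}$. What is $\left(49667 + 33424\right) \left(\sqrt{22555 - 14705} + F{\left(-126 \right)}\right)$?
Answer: $\frac{1319235807}{2} + 415455 \sqrt{314} \approx 6.6698 \cdot 10^{8}$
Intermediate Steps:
$F{\left(g \right)} = \frac{g + g^{3}}{2 g}$
$\left(49667 + 33424\right) \left(\sqrt{22555 - 14705} + F{\left(-126 \right)}\right) = \left(49667 + 33424\right) \left(\sqrt{22555 - 14705} + \left(\frac{1}{2} + \frac{\left(-126\right)^{2}}{2}\right)\right) = 83091 \left(\sqrt{7850} + \left(\frac{1}{2} + \frac{1}{2} \cdot 15876\right)\right) = 83091 \left(5 \sqrt{314} + \left(\frac{1}{2} + 7938\right)\right) = 83091 \left(5 \sqrt{314} + \frac{15877}{2}\right) = 83091 \left(\frac{15877}{2} + 5 \sqrt{314}\right) = \frac{1319235807}{2} + 415455 \sqrt{314}$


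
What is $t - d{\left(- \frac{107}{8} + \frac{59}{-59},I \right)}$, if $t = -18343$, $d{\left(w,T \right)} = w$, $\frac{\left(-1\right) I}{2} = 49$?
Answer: $- \frac{146629}{8} \approx -18329.0$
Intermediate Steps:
$I = -98$ ($I = \left(-2\right) 49 = -98$)
$t - d{\left(- \frac{107}{8} + \frac{59}{-59},I \right)} = -18343 - \left(- \frac{107}{8} + \frac{59}{-59}\right) = -18343 - \left(\left(-107\right) \frac{1}{8} + 59 \left(- \frac{1}{59}\right)\right) = -18343 - \left(- \frac{107}{8} - 1\right) = -18343 - - \frac{115}{8} = -18343 + \frac{115}{8} = - \frac{146629}{8}$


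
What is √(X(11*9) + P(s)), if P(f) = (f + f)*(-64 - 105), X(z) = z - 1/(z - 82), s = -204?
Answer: √19955722/17 ≈ 262.78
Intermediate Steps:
X(z) = z - 1/(-82 + z)
P(f) = -338*f (P(f) = (2*f)*(-169) = -338*f)
√(X(11*9) + P(s)) = √((-1 + (11*9)² - 902*9)/(-82 + 11*9) - 338*(-204)) = √((-1 + 99² - 82*99)/(-82 + 99) + 68952) = √((-1 + 9801 - 8118)/17 + 68952) = √((1/17)*1682 + 68952) = √(1682/17 + 68952) = √(1173866/17) = √19955722/17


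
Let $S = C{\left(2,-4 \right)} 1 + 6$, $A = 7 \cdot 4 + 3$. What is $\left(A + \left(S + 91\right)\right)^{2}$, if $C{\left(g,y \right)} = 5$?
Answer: $17689$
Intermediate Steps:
$A = 31$ ($A = 28 + 3 = 31$)
$S = 11$ ($S = 5 \cdot 1 + 6 = 5 + 6 = 11$)
$\left(A + \left(S + 91\right)\right)^{2} = \left(31 + \left(11 + 91\right)\right)^{2} = \left(31 + 102\right)^{2} = 133^{2} = 17689$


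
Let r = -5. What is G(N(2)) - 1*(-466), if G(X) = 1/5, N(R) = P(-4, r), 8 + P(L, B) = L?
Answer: 2331/5 ≈ 466.20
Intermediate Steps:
P(L, B) = -8 + L
N(R) = -12 (N(R) = -8 - 4 = -12)
G(X) = 1/5
G(N(2)) - 1*(-466) = 1/5 - 1*(-466) = 1/5 + 466 = 2331/5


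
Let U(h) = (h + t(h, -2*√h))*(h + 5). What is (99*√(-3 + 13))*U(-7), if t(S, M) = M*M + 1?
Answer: 6732*√10 ≈ 21288.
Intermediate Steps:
t(S, M) = 1 + M² (t(S, M) = M² + 1 = 1 + M²)
U(h) = (1 + 5*h)*(5 + h) (U(h) = (h + (1 + (-2*√h)²))*(h + 5) = (h + (1 + 4*h))*(5 + h) = (1 + 5*h)*(5 + h))
(99*√(-3 + 13))*U(-7) = (99*√(-3 + 13))*(5 + 5*(-7)² + 26*(-7)) = (99*√10)*(5 + 5*49 - 182) = (99*√10)*(5 + 245 - 182) = (99*√10)*68 = 6732*√10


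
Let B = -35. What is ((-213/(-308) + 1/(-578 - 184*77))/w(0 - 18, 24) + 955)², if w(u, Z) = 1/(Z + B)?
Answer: 2084636405929/2322576 ≈ 8.9755e+5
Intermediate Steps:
w(u, Z) = 1/(-35 + Z) (w(u, Z) = 1/(Z - 35) = 1/(-35 + Z))
((-213/(-308) + 1/(-578 - 184*77))/w(0 - 18, 24) + 955)² = ((-213/(-308) + 1/(-578 - 184*77))/(1/(-35 + 24)) + 955)² = ((-213*(-1/308) + (1/77)/(-762))/(1/(-11)) + 955)² = ((213/308 - 1/762*1/77)/(-1/11) + 955)² = ((213/308 - 1/58674)*(-11) + 955)² = ((11593/16764)*(-11) + 955)² = (-11593/1524 + 955)² = (1443827/1524)² = 2084636405929/2322576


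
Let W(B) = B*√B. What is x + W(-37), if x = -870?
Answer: -870 - 37*I*√37 ≈ -870.0 - 225.06*I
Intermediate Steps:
W(B) = B^(3/2)
x + W(-37) = -870 + (-37)^(3/2) = -870 - 37*I*√37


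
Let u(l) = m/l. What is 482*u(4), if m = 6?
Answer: 723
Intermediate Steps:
u(l) = 6/l
482*u(4) = 482*(6/4) = 482*(6*(¼)) = 482*(3/2) = 723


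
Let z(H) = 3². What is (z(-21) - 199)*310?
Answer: -58900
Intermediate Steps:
z(H) = 9
(z(-21) - 199)*310 = (9 - 199)*310 = -190*310 = -58900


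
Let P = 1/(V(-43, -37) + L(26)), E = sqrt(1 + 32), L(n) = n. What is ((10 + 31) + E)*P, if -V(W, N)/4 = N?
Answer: 41/174 + sqrt(33)/174 ≈ 0.26865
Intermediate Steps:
V(W, N) = -4*N
E = sqrt(33) ≈ 5.7446
P = 1/174 (P = 1/(-4*(-37) + 26) = 1/(148 + 26) = 1/174 ≈ 0.0057471)
((10 + 31) + E)*P = ((10 + 31) + sqrt(33))*(1/174) = (41 + sqrt(33))*(1/174) = 41/174 + sqrt(33)/174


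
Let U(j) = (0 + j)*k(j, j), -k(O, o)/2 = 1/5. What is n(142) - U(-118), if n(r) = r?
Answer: 474/5 ≈ 94.800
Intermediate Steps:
k(O, o) = -⅖ (k(O, o) = -2/5 = -2*⅕ = -⅖)
U(j) = -2*j/5 (U(j) = (0 + j)*(-⅖) = j*(-⅖) = -2*j/5)
n(142) - U(-118) = 142 - (-2)*(-118)/5 = 142 - 1*236/5 = 142 - 236/5 = 474/5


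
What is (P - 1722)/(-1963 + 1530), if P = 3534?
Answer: -1812/433 ≈ -4.1848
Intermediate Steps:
(P - 1722)/(-1963 + 1530) = (3534 - 1722)/(-1963 + 1530) = 1812/(-433) = 1812*(-1/433) = -1812/433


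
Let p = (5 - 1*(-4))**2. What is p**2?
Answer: 6561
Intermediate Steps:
p = 81 (p = (5 + 4)**2 = 9**2 = 81)
p**2 = 81**2 = 6561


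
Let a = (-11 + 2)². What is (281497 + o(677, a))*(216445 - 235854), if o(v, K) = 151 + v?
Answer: -5479645925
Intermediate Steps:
a = 81 (a = (-9)² = 81)
(281497 + o(677, a))*(216445 - 235854) = (281497 + (151 + 677))*(216445 - 235854) = (281497 + 828)*(-19409) = 282325*(-19409) = -5479645925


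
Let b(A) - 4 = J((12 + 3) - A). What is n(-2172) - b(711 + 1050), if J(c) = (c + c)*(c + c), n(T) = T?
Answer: -12196240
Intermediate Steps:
J(c) = 4*c² (J(c) = (2*c)*(2*c) = 4*c²)
b(A) = 4 + 4*(15 - A)² (b(A) = 4 + 4*((12 + 3) - A)² = 4 + 4*(15 - A)²)
n(-2172) - b(711 + 1050) = -2172 - (4 + 4*(-15 + (711 + 1050))²) = -2172 - (4 + 4*(-15 + 1761)²) = -2172 - (4 + 4*1746²) = -2172 - (4 + 4*3048516) = -2172 - (4 + 12194064) = -2172 - 1*12194068 = -2172 - 12194068 = -12196240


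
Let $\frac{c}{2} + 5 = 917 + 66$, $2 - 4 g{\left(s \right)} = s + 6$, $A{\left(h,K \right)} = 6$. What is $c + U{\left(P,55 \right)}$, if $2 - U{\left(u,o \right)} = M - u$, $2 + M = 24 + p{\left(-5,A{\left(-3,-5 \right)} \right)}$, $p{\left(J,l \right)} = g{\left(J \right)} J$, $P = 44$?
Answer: $\frac{7925}{4} \approx 1981.3$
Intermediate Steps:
$g{\left(s \right)} = -1 - \frac{s}{4}$ ($g{\left(s \right)} = \frac{1}{2} - \frac{s + 6}{4} = \frac{1}{2} - \frac{6 + s}{4} = \frac{1}{2} - \left(\frac{3}{2} + \frac{s}{4}\right) = -1 - \frac{s}{4}$)
$p{\left(J,l \right)} = J \left(-1 - \frac{J}{4}\right)$ ($p{\left(J,l \right)} = \left(-1 - \frac{J}{4}\right) J = J \left(-1 - \frac{J}{4}\right)$)
$M = \frac{83}{4}$ ($M = -2 + \left(24 - - \frac{5 \left(4 - 5\right)}{4}\right) = -2 + \left(24 - \left(- \frac{5}{4}\right) \left(-1\right)\right) = -2 + \left(24 - \frac{5}{4}\right) = -2 + \frac{91}{4} = \frac{83}{4} \approx 20.75$)
$U{\left(u,o \right)} = - \frac{75}{4} + u$ ($U{\left(u,o \right)} = 2 - \left(\frac{83}{4} - u\right) = 2 + \left(- \frac{83}{4} + u\right) = - \frac{75}{4} + u$)
$c = 1956$ ($c = -10 + 2 \left(917 + 66\right) = -10 + 2 \cdot 983 = -10 + 1966 = 1956$)
$c + U{\left(P,55 \right)} = 1956 + \left(- \frac{75}{4} + 44\right) = 1956 + \frac{101}{4} = \frac{7925}{4}$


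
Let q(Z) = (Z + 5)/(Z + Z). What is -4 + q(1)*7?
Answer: 17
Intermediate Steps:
q(Z) = (5 + Z)/(2*Z) (q(Z) = (5 + Z)/((2*Z)) = (5 + Z)*(1/(2*Z)) = (5 + Z)/(2*Z))
-4 + q(1)*7 = -4 + ((½)*(5 + 1)/1)*7 = -4 + ((½)*1*6)*7 = -4 + 3*7 = -4 + 21 = 17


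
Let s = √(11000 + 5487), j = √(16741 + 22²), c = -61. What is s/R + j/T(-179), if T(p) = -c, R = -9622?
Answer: -√16487/9622 + 5*√689/61 ≈ 2.1382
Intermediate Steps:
T(p) = 61 (T(p) = -1*(-61) = 61)
j = 5*√689 (j = √(16741 + 484) = √17225 = 5*√689 ≈ 131.24)
s = √16487 ≈ 128.40
s/R + j/T(-179) = √16487/(-9622) + (5*√689)/61 = √16487*(-1/9622) + (5*√689)*(1/61) = -√16487/9622 + 5*√689/61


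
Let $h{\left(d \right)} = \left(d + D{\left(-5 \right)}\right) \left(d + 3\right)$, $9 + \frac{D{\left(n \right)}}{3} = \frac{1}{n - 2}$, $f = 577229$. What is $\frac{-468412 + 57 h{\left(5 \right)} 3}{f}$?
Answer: $- \frac{3493660}{4040603} \approx -0.86464$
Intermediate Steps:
$D{\left(n \right)} = -27 + \frac{3}{-2 + n}$ ($D{\left(n \right)} = -27 + \frac{3}{n - 2} = -27 + \frac{3}{-2 + n}$)
$h{\left(d \right)} = \left(3 + d\right) \left(- \frac{192}{7} + d\right)$ ($h{\left(d \right)} = \left(d + \frac{3 \left(19 - -45\right)}{-2 - 5}\right) \left(d + 3\right) = \left(d + \frac{3 \left(19 + 45\right)}{-7}\right) \left(3 + d\right) = \left(d + 3 \left(- \frac{1}{7}\right) 64\right) \left(3 + d\right) = \left(d - \frac{192}{7}\right) \left(3 + d\right) = \left(- \frac{192}{7} + d\right) \left(3 + d\right) = \left(3 + d\right) \left(- \frac{192}{7} + d\right)$)
$\frac{-468412 + 57 h{\left(5 \right)} 3}{f} = \frac{-468412 + 57 \left(- \frac{576}{7} + 5^{2} - \frac{855}{7}\right) 3}{577229} = \left(-468412 + 57 \left(- \frac{576}{7} + 25 - \frac{855}{7}\right) 3\right) \frac{1}{577229} = \left(-468412 + 57 \left(- \frac{1256}{7}\right) 3\right) \frac{1}{577229} = \left(-468412 - \frac{214776}{7}\right) \frac{1}{577229} = \left(- \frac{3493660}{7}\right) \frac{1}{577229} = - \frac{3493660}{4040603}$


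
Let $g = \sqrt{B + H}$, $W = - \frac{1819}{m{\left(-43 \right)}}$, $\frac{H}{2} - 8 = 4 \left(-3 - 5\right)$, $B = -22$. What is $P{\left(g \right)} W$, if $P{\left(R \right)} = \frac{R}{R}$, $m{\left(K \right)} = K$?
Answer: $\frac{1819}{43} \approx 42.302$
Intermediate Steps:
$H = -48$ ($H = 16 + 2 \cdot 4 \left(-3 - 5\right) = 16 + 2 \cdot 4 \left(-8\right) = 16 + 2 \left(-32\right) = 16 - 64 = -48$)
$W = \frac{1819}{43}$ ($W = - \frac{1819}{-43} = \left(-1819\right) \left(- \frac{1}{43}\right) = \frac{1819}{43} \approx 42.302$)
$g = i \sqrt{70}$ ($g = \sqrt{-22 - 48} = \sqrt{-70} = i \sqrt{70} \approx 8.3666 i$)
$P{\left(R \right)} = 1$
$P{\left(g \right)} W = 1 \cdot \frac{1819}{43} = \frac{1819}{43}$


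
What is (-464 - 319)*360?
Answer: -281880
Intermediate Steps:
(-464 - 319)*360 = -783*360 = -281880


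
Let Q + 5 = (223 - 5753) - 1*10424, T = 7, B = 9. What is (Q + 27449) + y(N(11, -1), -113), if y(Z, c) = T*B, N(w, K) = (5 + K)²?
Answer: 11553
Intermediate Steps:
y(Z, c) = 63 (y(Z, c) = 7*9 = 63)
Q = -15959 (Q = -5 + ((223 - 5753) - 1*10424) = -5 + (-5530 - 10424) = -5 - 15954 = -15959)
(Q + 27449) + y(N(11, -1), -113) = (-15959 + 27449) + 63 = 11490 + 63 = 11553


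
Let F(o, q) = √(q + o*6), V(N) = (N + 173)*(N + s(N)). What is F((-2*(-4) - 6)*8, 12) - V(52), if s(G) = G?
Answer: -23400 + 6*√3 ≈ -23390.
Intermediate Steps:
V(N) = 2*N*(173 + N) (V(N) = (N + 173)*(N + N) = (173 + N)*(2*N) = 2*N*(173 + N))
F(o, q) = √(q + 6*o)
F((-2*(-4) - 6)*8, 12) - V(52) = √(12 + 6*((-2*(-4) - 6)*8)) - 2*52*(173 + 52) = √(12 + 6*((8 - 6)*8)) - 2*52*225 = √(12 + 6*(2*8)) - 1*23400 = √(12 + 6*16) - 23400 = √(12 + 96) - 23400 = √108 - 23400 = 6*√3 - 23400 = -23400 + 6*√3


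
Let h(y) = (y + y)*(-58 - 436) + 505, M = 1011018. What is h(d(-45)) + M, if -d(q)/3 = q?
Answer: 878143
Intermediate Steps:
d(q) = -3*q
h(y) = 505 - 988*y (h(y) = (2*y)*(-494) + 505 = -988*y + 505 = 505 - 988*y)
h(d(-45)) + M = (505 - (-2964)*(-45)) + 1011018 = (505 - 988*135) + 1011018 = (505 - 133380) + 1011018 = -132875 + 1011018 = 878143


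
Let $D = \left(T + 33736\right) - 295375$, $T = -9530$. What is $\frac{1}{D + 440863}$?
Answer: $\frac{1}{169694} \approx 5.893 \cdot 10^{-6}$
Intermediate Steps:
$D = -271169$ ($D = \left(-9530 + 33736\right) - 295375 = 24206 - 295375 = -271169$)
$\frac{1}{D + 440863} = \frac{1}{-271169 + 440863} = \frac{1}{169694}$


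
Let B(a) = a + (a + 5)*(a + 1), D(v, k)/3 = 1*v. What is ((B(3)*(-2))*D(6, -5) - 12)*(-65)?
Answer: 82680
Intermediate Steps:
D(v, k) = 3*v (D(v, k) = 3*(1*v) = 3*v)
B(a) = a + (1 + a)*(5 + a) (B(a) = a + (5 + a)*(1 + a) = a + (1 + a)*(5 + a))
((B(3)*(-2))*D(6, -5) - 12)*(-65) = (((5 + 3² + 7*3)*(-2))*(3*6) - 12)*(-65) = (((5 + 9 + 21)*(-2))*18 - 12)*(-65) = ((35*(-2))*18 - 12)*(-65) = (-70*18 - 12)*(-65) = (-1260 - 12)*(-65) = -1272*(-65) = 82680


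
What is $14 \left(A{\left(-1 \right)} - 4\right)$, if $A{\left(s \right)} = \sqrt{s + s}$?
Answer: $-56 + 14 i \sqrt{2} \approx -56.0 + 19.799 i$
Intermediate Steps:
$A{\left(s \right)} = \sqrt{2} \sqrt{s}$ ($A{\left(s \right)} = \sqrt{2 s} = \sqrt{2} \sqrt{s}$)
$14 \left(A{\left(-1 \right)} - 4\right) = 14 \left(\sqrt{2} \sqrt{-1} - 4\right) = 14 \left(\sqrt{2} i - 4\right) = 14 \left(i \sqrt{2} - 4\right) = 14 \left(-4 + i \sqrt{2}\right) = -56 + 14 i \sqrt{2}$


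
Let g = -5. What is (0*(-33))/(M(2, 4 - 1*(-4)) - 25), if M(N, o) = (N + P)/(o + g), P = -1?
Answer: 0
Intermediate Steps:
M(N, o) = (-1 + N)/(-5 + o) (M(N, o) = (N - 1)/(o - 5) = (-1 + N)/(-5 + o))
(0*(-33))/(M(2, 4 - 1*(-4)) - 25) = (0*(-33))/((-1 + 2)/(-5 + (4 - 1*(-4))) - 25) = 0/(1/(-5 + (4 + 4)) - 25) = 0/(1/(-5 + 8) - 25) = 0/(1/3 - 25) = 0/((⅓)*1 - 25) = 0/(⅓ - 25) = 0/(-74/3) = 0*(-3/74) = 0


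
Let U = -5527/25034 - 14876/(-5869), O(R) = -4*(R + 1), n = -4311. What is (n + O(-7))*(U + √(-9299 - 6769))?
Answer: -1457442048627/146924546 - 8574*I*√4017 ≈ -9919.7 - 5.4342e+5*I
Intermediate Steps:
O(R) = -4 - 4*R (O(R) = -4*(1 + R) = -4 - 4*R)
U = 339967821/146924546 (U = -5527*1/25034 - 14876*(-1/5869) = -5527/25034 + 14876/5869 = 339967821/146924546 ≈ 2.3139)
(n + O(-7))*(U + √(-9299 - 6769)) = (-4311 + (-4 - 4*(-7)))*(339967821/146924546 + √(-9299 - 6769)) = (-4311 + (-4 + 28))*(339967821/146924546 + √(-16068)) = (-4311 + 24)*(339967821/146924546 + 2*I*√4017) = -4287*(339967821/146924546 + 2*I*√4017) = -1457442048627/146924546 - 8574*I*√4017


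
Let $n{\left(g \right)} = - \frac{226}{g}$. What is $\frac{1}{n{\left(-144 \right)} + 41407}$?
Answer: $\frac{72}{2981417} \approx 2.415 \cdot 10^{-5}$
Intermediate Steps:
$\frac{1}{n{\left(-144 \right)} + 41407} = \frac{1}{- \frac{226}{-144} + 41407} = \frac{1}{\left(-226\right) \left(- \frac{1}{144}\right) + 41407} = \frac{1}{\frac{113}{72} + 41407} = \frac{1}{\frac{2981417}{72}} = \frac{72}{2981417}$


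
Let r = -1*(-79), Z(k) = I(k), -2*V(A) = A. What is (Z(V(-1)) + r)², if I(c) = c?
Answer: 25281/4 ≈ 6320.3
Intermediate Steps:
V(A) = -A/2
Z(k) = k
r = 79
(Z(V(-1)) + r)² = (-½*(-1) + 79)² = (½ + 79)² = (159/2)² = 25281/4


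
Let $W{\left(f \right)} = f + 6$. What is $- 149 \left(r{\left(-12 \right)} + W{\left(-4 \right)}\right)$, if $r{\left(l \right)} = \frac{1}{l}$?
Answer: $- \frac{3427}{12} \approx -285.58$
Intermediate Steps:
$W{\left(f \right)} = 6 + f$
$- 149 \left(r{\left(-12 \right)} + W{\left(-4 \right)}\right) = - 149 \left(\frac{1}{-12} + \left(6 - 4\right)\right) = - 149 \left(- \frac{1}{12} + 2\right) = \left(-149\right) \frac{23}{12} = - \frac{3427}{12}$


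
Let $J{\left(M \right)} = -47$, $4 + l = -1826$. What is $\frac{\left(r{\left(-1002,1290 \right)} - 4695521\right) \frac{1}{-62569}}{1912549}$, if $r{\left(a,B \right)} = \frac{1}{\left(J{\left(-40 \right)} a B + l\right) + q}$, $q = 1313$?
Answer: $\frac{285256389522102}{7269815323690587083} \approx 3.9238 \cdot 10^{-5}$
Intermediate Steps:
$l = -1830$ ($l = -4 - 1826 = -1830$)
$r{\left(a,B \right)} = \frac{1}{-517 - 47 B a}$ ($r{\left(a,B \right)} = \frac{1}{\left(- 47 a B - 1830\right) + 1313} = \frac{1}{\left(- 47 B a - 1830\right) + 1313} = \frac{1}{\left(-1830 - 47 B a\right) + 1313} = \frac{1}{-517 - 47 B a}$)
$\frac{\left(r{\left(-1002,1290 \right)} - 4695521\right) \frac{1}{-62569}}{1912549} = \frac{\left(\frac{1}{47 \left(-11 - 1290 \left(-1002\right)\right)} - 4695521\right) \frac{1}{-62569}}{1912549} = \left(\frac{1}{47 \left(-11 + 1292580\right)} - 4695521\right) \left(- \frac{1}{62569}\right) \frac{1}{1912549} = \left(\frac{1}{47 \cdot 1292569} - 4695521\right) \left(- \frac{1}{62569}\right) \frac{1}{1912549} = \left(\frac{1}{47} \cdot \frac{1}{1292569} - 4695521\right) \left(- \frac{1}{62569}\right) \frac{1}{1912549} = \left(\frac{1}{60750743} - 4695521\right) \left(- \frac{1}{62569}\right) \frac{1}{1912549} = \left(- \frac{285256389522102}{60750743}\right) \left(- \frac{1}{62569}\right) \frac{1}{1912549} = \frac{285256389522102}{3801113238767} \cdot \frac{1}{1912549} = \frac{285256389522102}{7269815323690587083}$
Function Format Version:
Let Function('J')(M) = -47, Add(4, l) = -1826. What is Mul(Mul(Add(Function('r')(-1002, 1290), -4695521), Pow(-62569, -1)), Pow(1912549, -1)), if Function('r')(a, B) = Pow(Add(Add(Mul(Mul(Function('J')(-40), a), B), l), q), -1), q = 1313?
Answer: Rational(285256389522102, 7269815323690587083) ≈ 3.9238e-5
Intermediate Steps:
l = -1830 (l = Add(-4, -1826) = -1830)
Function('r')(a, B) = Pow(Add(-517, Mul(-47, B, a)), -1) (Function('r')(a, B) = Pow(Add(Add(Mul(Mul(-47, a), B), -1830), 1313), -1) = Pow(Add(Add(Mul(-47, B, a), -1830), 1313), -1) = Pow(Add(Add(-1830, Mul(-47, B, a)), 1313), -1) = Pow(Add(-517, Mul(-47, B, a)), -1))
Mul(Mul(Add(Function('r')(-1002, 1290), -4695521), Pow(-62569, -1)), Pow(1912549, -1)) = Mul(Mul(Add(Mul(Rational(1, 47), Pow(Add(-11, Mul(-1, 1290, -1002)), -1)), -4695521), Pow(-62569, -1)), Pow(1912549, -1)) = Mul(Mul(Add(Mul(Rational(1, 47), Pow(Add(-11, 1292580), -1)), -4695521), Rational(-1, 62569)), Rational(1, 1912549)) = Mul(Mul(Add(Mul(Rational(1, 47), Pow(1292569, -1)), -4695521), Rational(-1, 62569)), Rational(1, 1912549)) = Mul(Mul(Add(Mul(Rational(1, 47), Rational(1, 1292569)), -4695521), Rational(-1, 62569)), Rational(1, 1912549)) = Mul(Mul(Add(Rational(1, 60750743), -4695521), Rational(-1, 62569)), Rational(1, 1912549)) = Mul(Mul(Rational(-285256389522102, 60750743), Rational(-1, 62569)), Rational(1, 1912549)) = Mul(Rational(285256389522102, 3801113238767), Rational(1, 1912549)) = Rational(285256389522102, 7269815323690587083)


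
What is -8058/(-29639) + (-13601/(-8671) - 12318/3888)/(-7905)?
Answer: 2470179199589/9079075149768 ≈ 0.27207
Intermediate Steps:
-8058/(-29639) + (-13601/(-8671) - 12318/3888)/(-7905) = -8058*(-1/29639) + (-13601*(-1/8671) - 12318*1/3888)*(-1/7905) = 8058/29639 + (469/299 - 2053/648)*(-1/7905) = 8058/29639 - 309935/193752*(-1/7905) = 8058/29639 + 61987/306321912 = 2470179199589/9079075149768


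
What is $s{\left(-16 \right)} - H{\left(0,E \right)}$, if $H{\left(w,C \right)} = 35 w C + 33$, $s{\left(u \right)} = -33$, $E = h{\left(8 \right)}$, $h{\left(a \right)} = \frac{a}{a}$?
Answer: $-66$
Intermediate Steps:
$h{\left(a \right)} = 1$
$E = 1$
$H{\left(w,C \right)} = 33 + 35 C w$ ($H{\left(w,C \right)} = 35 C w + 33 = 33 + 35 C w$)
$s{\left(-16 \right)} - H{\left(0,E \right)} = -33 - \left(33 + 35 \cdot 1 \cdot 0\right) = -33 - \left(33 + 0\right) = -33 - 33 = -66$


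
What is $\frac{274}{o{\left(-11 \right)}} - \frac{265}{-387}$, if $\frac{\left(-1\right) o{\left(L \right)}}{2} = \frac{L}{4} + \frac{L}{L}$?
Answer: $\frac{213931}{2709} \approx 78.97$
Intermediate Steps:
$o{\left(L \right)} = -2 - \frac{L}{2}$ ($o{\left(L \right)} = - 2 \left(\frac{L}{4} + \frac{L}{L}\right) = - 2 \left(L \frac{1}{4} + 1\right) = - 2 \left(\frac{L}{4} + 1\right) = - 2 \left(1 + \frac{L}{4}\right) = -2 - \frac{L}{2}$)
$\frac{274}{o{\left(-11 \right)}} - \frac{265}{-387} = \frac{274}{-2 - - \frac{11}{2}} - \frac{265}{-387} = \frac{274}{-2 + \frac{11}{2}} - - \frac{265}{387} = \frac{274}{\frac{7}{2}} + \frac{265}{387} = 274 \cdot \frac{2}{7} + \frac{265}{387} = \frac{548}{7} + \frac{265}{387} = \frac{213931}{2709}$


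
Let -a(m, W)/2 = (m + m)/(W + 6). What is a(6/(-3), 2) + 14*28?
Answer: 393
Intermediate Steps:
a(m, W) = -4*m/(6 + W) (a(m, W) = -2*(m + m)/(W + 6) = -2*2*m/(6 + W) = -4*m/(6 + W))
a(6/(-3), 2) + 14*28 = -4*6/(-3)/(6 + 2) + 14*28 = -4*6*(-⅓)/8 + 392 = -4*(-2)*⅛ + 392 = 1 + 392 = 393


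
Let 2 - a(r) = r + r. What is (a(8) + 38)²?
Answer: 576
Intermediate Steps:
a(r) = 2 - 2*r (a(r) = 2 - (r + r) = 2 - 2*r)
(a(8) + 38)² = ((2 - 2*8) + 38)² = ((2 - 16) + 38)² = (-14 + 38)² = 24² = 576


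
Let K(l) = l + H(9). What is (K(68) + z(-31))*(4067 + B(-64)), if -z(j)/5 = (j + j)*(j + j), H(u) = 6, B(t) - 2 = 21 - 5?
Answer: -78211410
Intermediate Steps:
B(t) = 18 (B(t) = 2 + (21 - 5) = 2 + 16 = 18)
z(j) = -20*j² (z(j) = -5*(j + j)*(j + j) = -5*2*j*2*j = -20*j²)
K(l) = 6 + l (K(l) = l + 6 = 6 + l)
(K(68) + z(-31))*(4067 + B(-64)) = ((6 + 68) - 20*(-31)²)*(4067 + 18) = (74 - 20*961)*4085 = (74 - 19220)*4085 = -19146*4085 = -78211410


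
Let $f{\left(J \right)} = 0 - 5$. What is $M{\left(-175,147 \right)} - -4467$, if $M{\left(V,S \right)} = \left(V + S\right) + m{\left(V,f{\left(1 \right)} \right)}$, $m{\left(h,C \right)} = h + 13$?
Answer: $4277$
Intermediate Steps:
$f{\left(J \right)} = -5$
$m{\left(h,C \right)} = 13 + h$
$M{\left(V,S \right)} = 13 + S + 2 V$ ($M{\left(V,S \right)} = \left(V + S\right) + \left(13 + V\right) = \left(S + V\right) + \left(13 + V\right) = 13 + S + 2 V$)
$M{\left(-175,147 \right)} - -4467 = \left(13 + 147 + 2 \left(-175\right)\right) - -4467 = \left(13 + 147 - 350\right) + 4467 = -190 + 4467 = 4277$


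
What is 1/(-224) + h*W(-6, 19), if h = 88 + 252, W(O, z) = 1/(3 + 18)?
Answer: 10877/672 ≈ 16.186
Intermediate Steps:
W(O, z) = 1/21
h = 340
1/(-224) + h*W(-6, 19) = 1/(-224) + 340*(1/21) = -1/224 + 340/21 = 10877/672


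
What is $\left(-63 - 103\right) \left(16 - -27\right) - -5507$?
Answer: $-1631$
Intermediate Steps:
$\left(-63 - 103\right) \left(16 - -27\right) - -5507 = - 166 \left(16 + 27\right) + 5507 = \left(-166\right) 43 + 5507 = -7138 + 5507 = -1631$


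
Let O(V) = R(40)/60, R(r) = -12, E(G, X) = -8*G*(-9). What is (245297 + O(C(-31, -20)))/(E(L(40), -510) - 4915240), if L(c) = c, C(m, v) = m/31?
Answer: -306621/6140450 ≈ -0.049935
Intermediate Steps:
C(m, v) = m/31 (C(m, v) = m*(1/31) = m/31)
E(G, X) = 72*G
O(V) = -⅕ (O(V) = -12/60 = -12*1/60 = -⅕)
(245297 + O(C(-31, -20)))/(E(L(40), -510) - 4915240) = (245297 - ⅕)/(72*40 - 4915240) = 1226484/(5*(2880 - 4915240)) = (1226484/5)/(-4912360) = (1226484/5)*(-1/4912360) = -306621/6140450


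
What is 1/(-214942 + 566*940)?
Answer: 1/317098 ≈ 3.1536e-6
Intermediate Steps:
1/(-214942 + 566*940) = 1/(-214942 + 532040) = 1/317098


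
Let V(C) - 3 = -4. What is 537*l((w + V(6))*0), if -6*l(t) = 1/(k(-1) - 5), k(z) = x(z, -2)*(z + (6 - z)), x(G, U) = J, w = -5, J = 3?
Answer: -179/26 ≈ -6.8846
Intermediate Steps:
V(C) = -1 (V(C) = 3 - 4 = -1)
x(G, U) = 3
k(z) = 18 (k(z) = 3*(z + (6 - z)) = 3*6 = 18)
l(t) = -1/78 (l(t) = -1/(6*(18 - 5)) = -⅙/13 = -⅙*1/13 = -1/78)
537*l((w + V(6))*0) = 537*(-1/78) = -179/26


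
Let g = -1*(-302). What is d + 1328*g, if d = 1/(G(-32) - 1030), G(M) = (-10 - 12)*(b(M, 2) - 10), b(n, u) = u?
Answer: 342501823/854 ≈ 4.0106e+5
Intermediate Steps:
g = 302
G(M) = 176 (G(M) = (-10 - 12)*(2 - 10) = -22*(-8) = 176)
d = -1/854 (d = 1/(176 - 1030) = 1/(-854) = -1/854 ≈ -0.0011710)
d + 1328*g = -1/854 + 1328*302 = -1/854 + 401056 = 342501823/854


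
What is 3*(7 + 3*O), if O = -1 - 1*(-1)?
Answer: 21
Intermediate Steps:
O = 0 (O = -1 + 1 = 0)
3*(7 + 3*O) = 3*(7 + 3*0) = 3*(7 + 0) = 3*7 = 21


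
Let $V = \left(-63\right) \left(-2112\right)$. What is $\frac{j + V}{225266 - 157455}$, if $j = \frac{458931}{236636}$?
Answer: $\frac{31486298547}{16046523796} \approx 1.9622$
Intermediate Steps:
$j = \frac{458931}{236636}$ ($j = 458931 \cdot \frac{1}{236636} = \frac{458931}{236636} \approx 1.9394$)
$V = 133056$
$\frac{j + V}{225266 - 157455} = \frac{\frac{458931}{236636} + 133056}{225266 - 157455} = \frac{31486298547}{236636 \left(225266 - 157455\right)} = \frac{31486298547}{236636 \cdot 67811} = \frac{31486298547}{236636} \cdot \frac{1}{67811} = \frac{31486298547}{16046523796}$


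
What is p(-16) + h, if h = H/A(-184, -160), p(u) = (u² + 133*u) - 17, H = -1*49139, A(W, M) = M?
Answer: -253101/160 ≈ -1581.9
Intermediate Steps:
H = -49139
p(u) = -17 + u² + 133*u
h = 49139/160 (h = -49139/(-160) = -49139*(-1/160) = 49139/160 ≈ 307.12)
p(-16) + h = (-17 + (-16)² + 133*(-16)) + 49139/160 = (-17 + 256 - 2128) + 49139/160 = -1889 + 49139/160 = -253101/160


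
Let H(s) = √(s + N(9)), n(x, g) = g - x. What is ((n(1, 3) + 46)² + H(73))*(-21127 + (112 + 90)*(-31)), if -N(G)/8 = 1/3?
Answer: -63104256 - 27389*√633/3 ≈ -6.3334e+7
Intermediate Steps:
N(G) = -8/3
H(s) = √(-8/3 + s) (H(s) = √(s - 8/3) = √(-8/3 + s))
((n(1, 3) + 46)² + H(73))*(-21127 + (112 + 90)*(-31)) = (((3 - 1*1) + 46)² + √(-24 + 9*73)/3)*(-21127 + (112 + 90)*(-31)) = (((3 - 1) + 46)² + √(-24 + 657)/3)*(-21127 + 202*(-31)) = ((2 + 46)² + √633/3)*(-21127 - 6262) = (48² + √633/3)*(-27389) = (2304 + √633/3)*(-27389) = -63104256 - 27389*√633/3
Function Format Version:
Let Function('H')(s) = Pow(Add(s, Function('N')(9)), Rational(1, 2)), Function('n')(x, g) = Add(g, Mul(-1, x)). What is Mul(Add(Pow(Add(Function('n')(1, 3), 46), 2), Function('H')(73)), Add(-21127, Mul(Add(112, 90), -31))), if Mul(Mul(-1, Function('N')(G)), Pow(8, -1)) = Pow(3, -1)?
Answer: Add(-63104256, Mul(Rational(-27389, 3), Pow(633, Rational(1, 2)))) ≈ -6.3334e+7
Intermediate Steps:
Function('N')(G) = Rational(-8, 3) (Function('N')(G) = Mul(-8, Pow(3, -1)) = Mul(-8, Rational(1, 3)) = Rational(-8, 3))
Function('H')(s) = Pow(Add(Rational(-8, 3), s), Rational(1, 2)) (Function('H')(s) = Pow(Add(s, Rational(-8, 3)), Rational(1, 2)) = Pow(Add(Rational(-8, 3), s), Rational(1, 2)))
Mul(Add(Pow(Add(Function('n')(1, 3), 46), 2), Function('H')(73)), Add(-21127, Mul(Add(112, 90), -31))) = Mul(Add(Pow(Add(Add(3, Mul(-1, 1)), 46), 2), Mul(Rational(1, 3), Pow(Add(-24, Mul(9, 73)), Rational(1, 2)))), Add(-21127, Mul(Add(112, 90), -31))) = Mul(Add(Pow(Add(Add(3, -1), 46), 2), Mul(Rational(1, 3), Pow(Add(-24, 657), Rational(1, 2)))), Add(-21127, Mul(202, -31))) = Mul(Add(Pow(Add(2, 46), 2), Mul(Rational(1, 3), Pow(633, Rational(1, 2)))), Add(-21127, -6262)) = Mul(Add(Pow(48, 2), Mul(Rational(1, 3), Pow(633, Rational(1, 2)))), -27389) = Mul(Add(2304, Mul(Rational(1, 3), Pow(633, Rational(1, 2)))), -27389) = Add(-63104256, Mul(Rational(-27389, 3), Pow(633, Rational(1, 2))))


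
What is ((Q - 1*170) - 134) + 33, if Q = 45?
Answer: -226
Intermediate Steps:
((Q - 1*170) - 134) + 33 = ((45 - 1*170) - 134) + 33 = ((45 - 170) - 134) + 33 = (-125 - 134) + 33 = -259 + 33 = -226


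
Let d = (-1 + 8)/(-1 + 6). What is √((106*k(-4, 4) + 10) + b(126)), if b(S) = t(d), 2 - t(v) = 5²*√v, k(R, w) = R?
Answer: √(-412 - 5*√35) ≈ 21.014*I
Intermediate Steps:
d = 7/5 ≈ 1.4000
t(v) = 2 - 25*√v (t(v) = 2 - 5²*√v = 2 - 25*√v)
b(S) = 2 - 5*√35
√((106*k(-4, 4) + 10) + b(126)) = √((106*(-4) + 10) + (2 - 5*√35)) = √((-424 + 10) + (2 - 5*√35)) = √(-414 + (2 - 5*√35)) = √(-412 - 5*√35)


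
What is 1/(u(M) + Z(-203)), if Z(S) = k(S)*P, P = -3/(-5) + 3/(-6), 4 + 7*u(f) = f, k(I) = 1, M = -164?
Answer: -10/239 ≈ -0.041841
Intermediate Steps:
u(f) = -4/7 + f/7
P = 1/10 (P = -3*(-1/5) + 3*(-1/6) = 3/5 - 1/2 = 1/10 ≈ 0.10000)
Z(S) = 1/10 (Z(S) = 1*(1/10) = 1/10)
1/(u(M) + Z(-203)) = 1/((-4/7 + (1/7)*(-164)) + 1/10) = 1/((-4/7 - 164/7) + 1/10) = 1/(-24 + 1/10) = 1/(-239/10) = -10/239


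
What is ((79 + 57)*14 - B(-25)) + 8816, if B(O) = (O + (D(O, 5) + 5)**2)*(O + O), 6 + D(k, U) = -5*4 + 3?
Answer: 25670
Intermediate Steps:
D(k, U) = -23 (D(k, U) = -6 + (-5*4 + 3) = -6 + (-20 + 3) = -6 - 17 = -23)
B(O) = 2*O*(324 + O) (B(O) = (O + (-23 + 5)**2)*(O + O) = (O + (-18)**2)*(2*O) = (O + 324)*(2*O) = (324 + O)*(2*O) = 2*O*(324 + O))
((79 + 57)*14 - B(-25)) + 8816 = ((79 + 57)*14 - 2*(-25)*(324 - 25)) + 8816 = (136*14 - 2*(-25)*299) + 8816 = (1904 - 1*(-14950)) + 8816 = (1904 + 14950) + 8816 = 16854 + 8816 = 25670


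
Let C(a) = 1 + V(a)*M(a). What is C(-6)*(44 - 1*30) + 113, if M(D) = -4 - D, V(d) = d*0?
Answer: 127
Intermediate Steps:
V(d) = 0
C(a) = 1 (C(a) = 1 + 0*(-4 - a) = 1 + 0 = 1)
C(-6)*(44 - 1*30) + 113 = 1*(44 - 1*30) + 113 = 1*(44 - 30) + 113 = 1*14 + 113 = 14 + 113 = 127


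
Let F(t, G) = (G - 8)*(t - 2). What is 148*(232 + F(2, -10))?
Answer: 34336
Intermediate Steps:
F(t, G) = (-8 + G)*(-2 + t)
148*(232 + F(2, -10)) = 148*(232 + (16 - 8*2 - 2*(-10) - 10*2)) = 148*(232 + (16 - 16 + 20 - 20)) = 148*(232 + 0) = 148*232 = 34336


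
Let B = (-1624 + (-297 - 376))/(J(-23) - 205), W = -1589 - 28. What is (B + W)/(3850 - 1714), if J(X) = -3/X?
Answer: -7566473/10064832 ≈ -0.75177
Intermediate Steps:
W = -1617
B = 52831/4712 (B = (-1624 + (-297 - 376))/(-3/(-23) - 205) = (-1624 - 673)/(-3*(-1/23) - 205) = -2297/(3/23 - 205) = -2297/(-4712/23) = -2297*(-23/4712) = 52831/4712 ≈ 11.212)
(B + W)/(3850 - 1714) = (52831/4712 - 1617)/(3850 - 1714) = -7566473/4712/2136 = -7566473/4712*1/2136 = -7566473/10064832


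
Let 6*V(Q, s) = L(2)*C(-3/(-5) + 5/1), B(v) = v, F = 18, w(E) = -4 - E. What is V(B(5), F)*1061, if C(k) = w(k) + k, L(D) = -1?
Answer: 2122/3 ≈ 707.33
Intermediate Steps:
C(k) = -4 (C(k) = (-4 - k) + k = -4)
V(Q, s) = 2/3 (V(Q, s) = (-1*(-4))/6 = (1/6)*4 = 2/3)
V(B(5), F)*1061 = (2/3)*1061 = 2122/3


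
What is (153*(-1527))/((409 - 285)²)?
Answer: -233631/15376 ≈ -15.195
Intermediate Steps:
(153*(-1527))/((409 - 285)²) = -233631/(124²) = -233631/15376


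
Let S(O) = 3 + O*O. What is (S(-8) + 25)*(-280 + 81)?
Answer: -18308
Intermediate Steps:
S(O) = 3 + O²
(S(-8) + 25)*(-280 + 81) = ((3 + (-8)²) + 25)*(-280 + 81) = ((3 + 64) + 25)*(-199) = (67 + 25)*(-199) = 92*(-199) = -18308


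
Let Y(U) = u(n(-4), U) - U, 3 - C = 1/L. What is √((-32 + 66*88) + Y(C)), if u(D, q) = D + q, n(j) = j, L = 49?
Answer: 2*√1443 ≈ 75.974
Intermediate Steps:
C = 146/49 (C = 3 - 1/49 = 146/49 ≈ 2.9796)
Y(U) = -4 (Y(U) = (-4 + U) - U = -4)
√((-32 + 66*88) + Y(C)) = √((-32 + 66*88) - 4) = √((-32 + 5808) - 4) = √(5776 - 4) = √5772 = 2*√1443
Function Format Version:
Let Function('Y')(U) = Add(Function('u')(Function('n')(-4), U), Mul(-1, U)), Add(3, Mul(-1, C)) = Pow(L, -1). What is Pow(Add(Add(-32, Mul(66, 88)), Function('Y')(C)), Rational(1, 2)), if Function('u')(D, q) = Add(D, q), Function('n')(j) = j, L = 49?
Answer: Mul(2, Pow(1443, Rational(1, 2))) ≈ 75.974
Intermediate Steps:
C = Rational(146, 49) (C = Add(3, Mul(-1, Pow(49, -1))) = Add(3, Mul(-1, Rational(1, 49))) = Add(3, Rational(-1, 49)) = Rational(146, 49) ≈ 2.9796)
Function('Y')(U) = -4 (Function('Y')(U) = Add(Add(-4, U), Mul(-1, U)) = -4)
Pow(Add(Add(-32, Mul(66, 88)), Function('Y')(C)), Rational(1, 2)) = Pow(Add(Add(-32, Mul(66, 88)), -4), Rational(1, 2)) = Pow(Add(Add(-32, 5808), -4), Rational(1, 2)) = Pow(Add(5776, -4), Rational(1, 2)) = Pow(5772, Rational(1, 2)) = Mul(2, Pow(1443, Rational(1, 2)))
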